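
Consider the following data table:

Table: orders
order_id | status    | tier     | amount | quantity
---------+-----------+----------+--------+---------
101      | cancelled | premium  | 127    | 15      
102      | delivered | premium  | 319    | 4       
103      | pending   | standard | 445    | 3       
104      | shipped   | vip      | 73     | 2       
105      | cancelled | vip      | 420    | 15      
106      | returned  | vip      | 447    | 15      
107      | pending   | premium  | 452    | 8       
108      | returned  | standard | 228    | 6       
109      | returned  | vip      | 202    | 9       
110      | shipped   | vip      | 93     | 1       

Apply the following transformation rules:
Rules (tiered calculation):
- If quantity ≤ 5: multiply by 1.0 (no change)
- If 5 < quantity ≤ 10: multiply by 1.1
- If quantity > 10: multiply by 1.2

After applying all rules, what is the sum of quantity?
89.3

Step 1: Tier 1 (quantity ≤ 5): 4 records, sum = 10 × 1.0 = 10.0
Step 2: Tier 2 (5 < quantity ≤ 10): 3 records, sum = 23 × 1.1 = 25.3
Step 3: Tier 3 (quantity > 10): 3 records, sum = 45 × 1.2 = 54.0
Step 4: Final sum = 10.0 + 25.3 + 54.0 = 89.3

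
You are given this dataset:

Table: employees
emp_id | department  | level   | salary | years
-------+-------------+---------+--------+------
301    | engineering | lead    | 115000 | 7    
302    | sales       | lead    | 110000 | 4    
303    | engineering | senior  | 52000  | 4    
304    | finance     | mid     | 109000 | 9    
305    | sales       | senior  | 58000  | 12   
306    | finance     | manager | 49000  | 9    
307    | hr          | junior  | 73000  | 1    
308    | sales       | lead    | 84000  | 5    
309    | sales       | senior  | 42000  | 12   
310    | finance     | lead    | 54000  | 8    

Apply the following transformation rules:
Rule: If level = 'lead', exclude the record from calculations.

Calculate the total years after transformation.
47

Step 1: Identify records where level = 'lead'
Step 2: The excluded records sum to 24
Step 3: Original total years = 71
Step 4: Remaining total = 71 - 24 = 47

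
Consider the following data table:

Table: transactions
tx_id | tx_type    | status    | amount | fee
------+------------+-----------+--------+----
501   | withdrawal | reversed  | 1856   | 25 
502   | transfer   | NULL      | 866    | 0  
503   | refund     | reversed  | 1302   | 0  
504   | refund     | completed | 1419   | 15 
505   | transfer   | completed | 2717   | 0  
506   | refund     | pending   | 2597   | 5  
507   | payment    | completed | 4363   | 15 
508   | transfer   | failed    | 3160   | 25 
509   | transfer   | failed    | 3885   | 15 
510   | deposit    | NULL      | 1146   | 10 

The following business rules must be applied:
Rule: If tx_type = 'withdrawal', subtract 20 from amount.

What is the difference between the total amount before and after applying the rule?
20

Step 1: Original sum of amount = 23311
Step 2: 1 records have tx_type = 'withdrawal'
Step 3: Each affected record changes by -20
Step 4: Total change = 1 × -20 = -20
Step 5: New sum = 23311 + -20 = 23291
Step 6: Difference = |23291 - 23311| = 20
        (Sum decreased by 20)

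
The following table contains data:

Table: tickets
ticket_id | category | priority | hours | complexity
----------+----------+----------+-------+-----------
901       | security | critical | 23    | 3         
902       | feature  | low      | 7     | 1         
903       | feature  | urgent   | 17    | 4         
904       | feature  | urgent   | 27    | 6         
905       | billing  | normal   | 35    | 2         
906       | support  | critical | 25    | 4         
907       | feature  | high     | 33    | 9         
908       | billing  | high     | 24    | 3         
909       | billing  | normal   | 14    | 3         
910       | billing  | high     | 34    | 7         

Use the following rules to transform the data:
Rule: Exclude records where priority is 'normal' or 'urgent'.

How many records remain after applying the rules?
6

Step 1: Count records to exclude
  - 2 (normal) + 2 (urgent) = 4 records
Step 2: Total records: 10
Step 3: Remaining = 10 - 4 = 6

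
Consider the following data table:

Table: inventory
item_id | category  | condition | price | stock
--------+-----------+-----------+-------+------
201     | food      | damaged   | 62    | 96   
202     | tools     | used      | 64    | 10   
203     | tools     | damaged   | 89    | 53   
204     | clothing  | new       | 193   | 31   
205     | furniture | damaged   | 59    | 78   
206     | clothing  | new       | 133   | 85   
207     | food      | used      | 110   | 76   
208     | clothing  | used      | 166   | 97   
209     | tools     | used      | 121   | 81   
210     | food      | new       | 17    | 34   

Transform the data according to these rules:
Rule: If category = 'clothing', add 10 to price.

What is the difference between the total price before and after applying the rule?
30

Step 1: Original sum of price = 1014
Step 2: 3 records have category = 'clothing'
Step 3: Each affected record changes by 10
Step 4: Total change = 3 × 10 = 30
Step 5: New sum = 1014 + 30 = 1044
Step 6: Difference = |1044 - 1014| = 30
        (Sum increased by 30)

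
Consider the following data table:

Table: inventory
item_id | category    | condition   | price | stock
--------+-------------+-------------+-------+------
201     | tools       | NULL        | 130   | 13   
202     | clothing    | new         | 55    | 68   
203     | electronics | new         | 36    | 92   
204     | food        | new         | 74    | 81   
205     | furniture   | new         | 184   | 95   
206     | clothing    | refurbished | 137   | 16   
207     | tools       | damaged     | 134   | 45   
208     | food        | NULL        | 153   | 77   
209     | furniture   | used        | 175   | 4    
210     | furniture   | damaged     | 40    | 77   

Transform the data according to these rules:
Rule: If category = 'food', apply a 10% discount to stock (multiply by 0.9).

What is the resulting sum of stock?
552.2

Step 1: Records with category = 'food' have total stock = 158
Step 2: Apply multiplier: 158 × 0.9 = 142.2
Step 3: Other records total: 410
Step 4: Final sum = 142.2 + 410 = 552.2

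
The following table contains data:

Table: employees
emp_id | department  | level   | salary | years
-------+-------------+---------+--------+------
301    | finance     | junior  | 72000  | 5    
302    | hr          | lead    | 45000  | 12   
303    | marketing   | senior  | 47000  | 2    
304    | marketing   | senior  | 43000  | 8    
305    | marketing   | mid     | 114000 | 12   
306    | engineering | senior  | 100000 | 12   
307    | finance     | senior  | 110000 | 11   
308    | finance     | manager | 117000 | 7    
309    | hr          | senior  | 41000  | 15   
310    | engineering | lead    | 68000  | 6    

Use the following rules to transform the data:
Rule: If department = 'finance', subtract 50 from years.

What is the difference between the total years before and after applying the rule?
150

Step 1: Original sum of years = 90
Step 2: 3 records have department = 'finance'
Step 3: Each affected record changes by -50
Step 4: Total change = 3 × -50 = -150
Step 5: New sum = 90 + -150 = -60
Step 6: Difference = |-60 - 90| = 150
        (Sum decreased by 150)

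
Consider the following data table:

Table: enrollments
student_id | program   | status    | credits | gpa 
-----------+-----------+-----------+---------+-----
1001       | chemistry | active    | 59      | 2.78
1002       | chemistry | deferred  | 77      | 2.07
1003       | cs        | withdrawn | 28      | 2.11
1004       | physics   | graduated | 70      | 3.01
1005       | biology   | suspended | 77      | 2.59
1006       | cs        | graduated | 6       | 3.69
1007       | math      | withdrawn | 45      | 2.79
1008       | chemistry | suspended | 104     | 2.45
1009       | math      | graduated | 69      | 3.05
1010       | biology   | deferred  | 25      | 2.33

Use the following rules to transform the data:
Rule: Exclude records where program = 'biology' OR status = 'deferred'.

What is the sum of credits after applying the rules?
381

Step 1: Find records where program = 'biology' OR status = 'deferred'
Step 2: 3 records match, summing to 179
Step 3: Original sum: 560
Step 4: Remaining sum = 560 - 179 = 381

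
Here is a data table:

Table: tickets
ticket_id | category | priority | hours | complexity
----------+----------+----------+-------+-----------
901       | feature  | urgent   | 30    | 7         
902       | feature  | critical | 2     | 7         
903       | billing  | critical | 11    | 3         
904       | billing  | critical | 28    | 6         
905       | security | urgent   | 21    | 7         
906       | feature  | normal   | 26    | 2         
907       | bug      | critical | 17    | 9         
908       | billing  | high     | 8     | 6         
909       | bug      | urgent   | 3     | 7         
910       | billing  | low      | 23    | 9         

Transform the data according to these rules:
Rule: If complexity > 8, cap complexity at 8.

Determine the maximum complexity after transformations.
8

Step 1: Original maximum complexity = 9
Step 2: Apply cap at 8
Step 3: 2 records had complexity > 8 and were capped
Step 4: Maximum after transformation = 8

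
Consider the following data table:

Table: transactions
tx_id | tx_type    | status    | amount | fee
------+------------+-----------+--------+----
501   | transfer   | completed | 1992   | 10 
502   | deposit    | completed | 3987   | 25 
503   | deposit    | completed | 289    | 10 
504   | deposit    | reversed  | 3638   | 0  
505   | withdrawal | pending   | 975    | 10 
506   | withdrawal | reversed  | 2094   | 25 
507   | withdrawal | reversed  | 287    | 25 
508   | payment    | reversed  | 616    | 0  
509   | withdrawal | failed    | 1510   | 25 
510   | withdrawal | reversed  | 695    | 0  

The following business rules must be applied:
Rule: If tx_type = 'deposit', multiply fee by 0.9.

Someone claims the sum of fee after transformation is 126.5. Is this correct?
Yes, the result is correct.

Step 1: Calculate the correct sum after transformation
Step 2: Apply multiplier 0.9 to records where tx_type = 'deposit'
Step 3: Correct result = 126.5
Step 4: Claimed result = 126.5
Step 5: 126.5 = 126.5 ✓
Conclusion: The claimed result is correct.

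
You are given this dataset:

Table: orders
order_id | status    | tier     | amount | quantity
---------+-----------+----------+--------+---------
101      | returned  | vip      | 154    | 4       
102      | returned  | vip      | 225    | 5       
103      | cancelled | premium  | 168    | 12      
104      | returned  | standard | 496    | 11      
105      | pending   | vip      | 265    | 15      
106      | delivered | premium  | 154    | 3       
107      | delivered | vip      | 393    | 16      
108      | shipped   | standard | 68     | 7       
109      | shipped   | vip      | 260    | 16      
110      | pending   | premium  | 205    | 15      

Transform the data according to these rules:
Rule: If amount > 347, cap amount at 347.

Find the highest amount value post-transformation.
347

Step 1: Original maximum amount = 496
Step 2: Apply cap at 347
Step 3: 2 records had amount > 347 and were capped
Step 4: Maximum after transformation = 347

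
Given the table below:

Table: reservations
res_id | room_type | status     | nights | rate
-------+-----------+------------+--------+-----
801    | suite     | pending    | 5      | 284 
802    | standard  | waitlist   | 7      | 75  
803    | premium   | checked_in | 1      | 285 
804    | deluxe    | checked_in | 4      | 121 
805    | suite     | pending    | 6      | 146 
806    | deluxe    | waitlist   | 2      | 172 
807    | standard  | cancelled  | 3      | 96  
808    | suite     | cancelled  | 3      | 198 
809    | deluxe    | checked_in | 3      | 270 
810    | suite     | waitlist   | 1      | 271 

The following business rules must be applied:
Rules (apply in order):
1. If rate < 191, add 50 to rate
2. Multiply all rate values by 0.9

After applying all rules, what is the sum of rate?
1951.2

Step 1: Apply Rule 1 - Add 50 to records with rate < 191
  - 5 records affected: 610 + (5 × 50) = 860
  - Unaffected records: 1308
  - Sum after Rule 1: 2168
Step 2: Apply Rule 2 - Multiply all by 0.9
  - 2168 × 0.9 = 1951.2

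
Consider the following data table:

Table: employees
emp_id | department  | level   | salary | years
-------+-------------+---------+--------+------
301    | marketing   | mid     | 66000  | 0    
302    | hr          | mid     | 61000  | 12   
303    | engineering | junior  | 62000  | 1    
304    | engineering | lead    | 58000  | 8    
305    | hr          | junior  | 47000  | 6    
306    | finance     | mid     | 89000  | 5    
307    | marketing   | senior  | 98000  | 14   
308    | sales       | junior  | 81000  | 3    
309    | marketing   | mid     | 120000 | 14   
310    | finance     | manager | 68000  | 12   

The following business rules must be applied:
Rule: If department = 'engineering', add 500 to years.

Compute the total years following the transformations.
1075

Step 1: Count records where department = 'engineering': 2
Step 2: Total bonus added: 2 × 500 = 1000
Step 3: Original sum of years: 75
Step 4: Final sum = 75 + 1000 = 1075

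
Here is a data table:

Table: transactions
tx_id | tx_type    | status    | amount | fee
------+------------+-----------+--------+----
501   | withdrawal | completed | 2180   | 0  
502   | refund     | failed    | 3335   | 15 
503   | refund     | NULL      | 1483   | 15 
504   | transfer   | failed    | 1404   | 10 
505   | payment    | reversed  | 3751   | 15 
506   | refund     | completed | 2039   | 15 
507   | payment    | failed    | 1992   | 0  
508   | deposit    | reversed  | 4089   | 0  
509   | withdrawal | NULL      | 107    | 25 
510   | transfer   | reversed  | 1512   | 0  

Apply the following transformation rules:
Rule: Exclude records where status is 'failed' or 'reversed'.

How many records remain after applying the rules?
4

Step 1: Count records to exclude
  - 3 (failed) + 3 (reversed) = 6 records
Step 2: Total records: 10
Step 3: Remaining = 10 - 6 = 4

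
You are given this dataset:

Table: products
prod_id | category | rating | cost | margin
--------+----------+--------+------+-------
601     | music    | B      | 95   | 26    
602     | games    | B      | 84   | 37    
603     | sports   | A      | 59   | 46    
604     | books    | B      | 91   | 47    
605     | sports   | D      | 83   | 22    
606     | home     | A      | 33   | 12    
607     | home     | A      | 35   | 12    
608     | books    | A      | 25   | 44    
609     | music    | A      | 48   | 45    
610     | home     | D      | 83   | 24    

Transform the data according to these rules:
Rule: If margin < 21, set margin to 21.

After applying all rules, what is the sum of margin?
333

Step 1: 2 records have margin < 21
Step 2: These records originally summed to 24
Step 3: After setting to minimum: 2 × 21 = 42
Step 4: Unaffected records sum: 291
Step 5: Final sum = 42 + 291 = 333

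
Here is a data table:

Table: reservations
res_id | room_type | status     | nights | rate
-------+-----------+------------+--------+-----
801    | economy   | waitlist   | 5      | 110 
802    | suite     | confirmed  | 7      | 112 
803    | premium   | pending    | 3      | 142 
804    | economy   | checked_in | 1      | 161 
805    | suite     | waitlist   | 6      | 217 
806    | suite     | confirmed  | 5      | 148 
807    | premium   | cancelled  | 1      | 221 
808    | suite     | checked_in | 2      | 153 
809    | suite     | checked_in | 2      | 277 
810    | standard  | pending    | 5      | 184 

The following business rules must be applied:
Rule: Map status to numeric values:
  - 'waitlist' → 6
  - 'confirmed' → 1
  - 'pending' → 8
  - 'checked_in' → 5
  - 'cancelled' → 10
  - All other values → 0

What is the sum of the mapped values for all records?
55

Step 1: Apply mapping to each record
Step 2: Count by status:
  'waitlist': 2 records × 6 = 12
  'confirmed': 2 records × 1 = 2
  'pending': 2 records × 8 = 16
  'checked_in': 3 records × 5 = 15
  'cancelled': 1 records × 10 = 10
Step 3: Sum all mapped values = 55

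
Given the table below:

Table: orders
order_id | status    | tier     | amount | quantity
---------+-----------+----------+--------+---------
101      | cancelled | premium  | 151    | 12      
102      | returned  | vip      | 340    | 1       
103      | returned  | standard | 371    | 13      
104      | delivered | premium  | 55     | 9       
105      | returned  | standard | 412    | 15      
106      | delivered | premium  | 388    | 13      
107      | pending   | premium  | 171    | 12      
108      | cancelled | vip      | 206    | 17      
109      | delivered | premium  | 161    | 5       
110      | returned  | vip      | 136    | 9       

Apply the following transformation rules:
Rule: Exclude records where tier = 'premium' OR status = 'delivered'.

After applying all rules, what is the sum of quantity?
55

Step 1: Find records where tier = 'premium' OR status = 'delivered'
Step 2: 5 records match, summing to 51
Step 3: Original sum: 106
Step 4: Remaining sum = 106 - 51 = 55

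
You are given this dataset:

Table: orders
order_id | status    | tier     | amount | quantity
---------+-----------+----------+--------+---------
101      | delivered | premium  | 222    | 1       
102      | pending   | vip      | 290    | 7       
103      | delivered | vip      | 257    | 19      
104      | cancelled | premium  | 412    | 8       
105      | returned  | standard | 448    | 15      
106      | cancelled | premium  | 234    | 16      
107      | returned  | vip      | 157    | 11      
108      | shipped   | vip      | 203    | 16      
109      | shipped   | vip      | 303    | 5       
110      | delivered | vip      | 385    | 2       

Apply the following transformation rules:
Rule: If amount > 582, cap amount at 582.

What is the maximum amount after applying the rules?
448

Step 1: Original maximum amount = 448
Step 2: Check cap of 582 against maximum
Step 3: No records exceed the cap (max 448 <= cap 582), so no capping applies
Step 4: Maximum after transformation = 448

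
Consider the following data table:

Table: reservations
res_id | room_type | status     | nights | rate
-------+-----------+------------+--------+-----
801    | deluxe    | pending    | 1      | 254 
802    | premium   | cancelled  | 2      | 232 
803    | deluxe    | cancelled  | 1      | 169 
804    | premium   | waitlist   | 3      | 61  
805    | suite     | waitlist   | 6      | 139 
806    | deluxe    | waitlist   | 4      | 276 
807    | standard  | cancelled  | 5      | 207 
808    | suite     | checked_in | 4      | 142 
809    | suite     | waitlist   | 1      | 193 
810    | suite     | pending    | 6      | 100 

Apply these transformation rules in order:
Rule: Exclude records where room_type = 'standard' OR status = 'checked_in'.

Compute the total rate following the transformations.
1424

Step 1: Find records where room_type = 'standard' OR status = 'checked_in'
Step 2: 2 records match, summing to 349
Step 3: Original sum: 1773
Step 4: Remaining sum = 1773 - 349 = 1424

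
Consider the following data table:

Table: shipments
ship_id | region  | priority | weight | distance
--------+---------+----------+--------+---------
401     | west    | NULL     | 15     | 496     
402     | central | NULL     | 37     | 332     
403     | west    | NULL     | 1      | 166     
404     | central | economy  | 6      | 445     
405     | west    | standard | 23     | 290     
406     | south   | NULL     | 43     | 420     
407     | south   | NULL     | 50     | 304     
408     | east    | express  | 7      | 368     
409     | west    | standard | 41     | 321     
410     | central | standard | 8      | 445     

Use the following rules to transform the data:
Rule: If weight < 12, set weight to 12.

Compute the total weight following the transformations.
257

Step 1: 4 records have weight < 12
Step 2: These records originally summed to 22
Step 3: After setting to minimum: 4 × 12 = 48
Step 4: Unaffected records sum: 209
Step 5: Final sum = 48 + 209 = 257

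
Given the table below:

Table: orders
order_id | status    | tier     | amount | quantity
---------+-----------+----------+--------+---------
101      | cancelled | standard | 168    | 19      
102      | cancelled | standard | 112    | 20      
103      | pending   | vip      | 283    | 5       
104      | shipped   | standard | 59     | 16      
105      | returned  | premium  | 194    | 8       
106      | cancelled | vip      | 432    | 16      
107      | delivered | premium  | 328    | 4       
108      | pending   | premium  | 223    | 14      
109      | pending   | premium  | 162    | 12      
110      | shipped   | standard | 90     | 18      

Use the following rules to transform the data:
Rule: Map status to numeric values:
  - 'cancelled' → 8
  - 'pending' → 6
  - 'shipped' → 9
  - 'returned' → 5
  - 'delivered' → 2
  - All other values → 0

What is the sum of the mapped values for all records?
67

Step 1: Apply mapping to each record
Step 2: Count by status:
  'cancelled': 3 records × 8 = 24
  'pending': 3 records × 6 = 18
  'shipped': 2 records × 9 = 18
  'returned': 1 records × 5 = 5
  'delivered': 1 records × 2 = 2
Step 3: Sum all mapped values = 67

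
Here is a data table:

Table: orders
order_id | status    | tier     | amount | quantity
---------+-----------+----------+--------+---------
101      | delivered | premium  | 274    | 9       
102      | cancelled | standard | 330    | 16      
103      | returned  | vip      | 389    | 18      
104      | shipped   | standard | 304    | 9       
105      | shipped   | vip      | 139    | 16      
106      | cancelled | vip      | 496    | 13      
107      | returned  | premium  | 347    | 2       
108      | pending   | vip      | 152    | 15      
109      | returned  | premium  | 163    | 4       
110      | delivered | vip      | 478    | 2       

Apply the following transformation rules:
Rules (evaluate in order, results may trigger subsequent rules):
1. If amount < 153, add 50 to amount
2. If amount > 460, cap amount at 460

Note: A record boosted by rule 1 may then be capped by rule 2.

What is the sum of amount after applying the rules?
3118

Step 1: Apply rule 1 to records with amount < 153
  - 2 records get bonus of 50
  - Of these, 0 records then exceed 460 and get capped
Step 2: Apply rule 2 to records with amount > 460
  - 2 records (original) are capped
Step 3: Calculate final sum = 3118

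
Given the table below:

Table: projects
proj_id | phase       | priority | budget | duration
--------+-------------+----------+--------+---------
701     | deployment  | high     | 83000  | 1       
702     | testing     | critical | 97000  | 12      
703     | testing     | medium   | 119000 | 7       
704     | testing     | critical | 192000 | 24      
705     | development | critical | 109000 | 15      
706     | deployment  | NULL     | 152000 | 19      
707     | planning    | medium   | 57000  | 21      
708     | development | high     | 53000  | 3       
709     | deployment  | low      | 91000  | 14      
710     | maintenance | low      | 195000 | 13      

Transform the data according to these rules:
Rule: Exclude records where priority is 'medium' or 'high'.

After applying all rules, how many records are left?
6

Step 1: Count records to exclude
  - 2 (medium) + 2 (high) = 4 records
Step 2: Total records: 10
Step 3: Remaining = 10 - 4 = 6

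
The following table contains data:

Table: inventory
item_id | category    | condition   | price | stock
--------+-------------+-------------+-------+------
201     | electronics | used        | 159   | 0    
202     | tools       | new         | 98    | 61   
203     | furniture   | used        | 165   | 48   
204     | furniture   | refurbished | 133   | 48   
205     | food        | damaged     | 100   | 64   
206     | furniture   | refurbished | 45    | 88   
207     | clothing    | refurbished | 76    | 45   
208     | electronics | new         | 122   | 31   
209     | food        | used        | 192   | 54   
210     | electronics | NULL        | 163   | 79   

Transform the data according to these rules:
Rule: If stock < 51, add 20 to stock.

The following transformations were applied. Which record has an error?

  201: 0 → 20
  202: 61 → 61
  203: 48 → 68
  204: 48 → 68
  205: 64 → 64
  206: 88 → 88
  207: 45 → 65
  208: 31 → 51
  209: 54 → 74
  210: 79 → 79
Record 209 has an error. The correct transformed value should be 54, not 74.

Step 1: Check each record against the rule
Step 2: Record 209 has stock = 54
Step 3: Since 54 >= 51, the bonus should not have been applied
Step 4: Correct value = 54, but claimed value = 74
Conclusion: Record 209 has the error.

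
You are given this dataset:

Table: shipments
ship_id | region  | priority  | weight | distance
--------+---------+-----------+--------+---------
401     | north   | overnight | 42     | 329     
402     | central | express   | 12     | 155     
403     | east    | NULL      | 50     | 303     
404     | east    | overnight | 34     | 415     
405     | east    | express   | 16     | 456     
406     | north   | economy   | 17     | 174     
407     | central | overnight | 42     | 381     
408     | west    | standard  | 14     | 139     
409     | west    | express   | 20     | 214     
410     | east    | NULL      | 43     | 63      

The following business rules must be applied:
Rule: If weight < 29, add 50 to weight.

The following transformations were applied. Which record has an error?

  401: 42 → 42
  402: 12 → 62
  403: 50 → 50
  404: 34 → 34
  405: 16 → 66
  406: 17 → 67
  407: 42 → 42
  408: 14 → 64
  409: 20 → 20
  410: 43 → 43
Record 409 has an error. The correct transformed value should be 70, not 20.

Step 1: Check each record against the rule
Step 2: Record 409 has weight = 20
Step 3: Since 20 < 29, the bonus should have been applied
Step 4: Correct value = 70, but claimed value = 20
Conclusion: Record 409 has the error.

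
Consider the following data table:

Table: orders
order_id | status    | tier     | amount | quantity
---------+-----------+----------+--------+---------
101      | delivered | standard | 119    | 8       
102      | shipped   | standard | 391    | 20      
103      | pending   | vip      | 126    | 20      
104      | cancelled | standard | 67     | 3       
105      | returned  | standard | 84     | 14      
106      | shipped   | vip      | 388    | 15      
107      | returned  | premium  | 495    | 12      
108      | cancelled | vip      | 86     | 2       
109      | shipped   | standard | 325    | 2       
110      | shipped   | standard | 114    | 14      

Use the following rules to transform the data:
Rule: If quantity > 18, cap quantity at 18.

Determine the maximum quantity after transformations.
18

Step 1: Original maximum quantity = 20
Step 2: Apply cap at 18
Step 3: 2 records had quantity > 18 and were capped
Step 4: Maximum after transformation = 18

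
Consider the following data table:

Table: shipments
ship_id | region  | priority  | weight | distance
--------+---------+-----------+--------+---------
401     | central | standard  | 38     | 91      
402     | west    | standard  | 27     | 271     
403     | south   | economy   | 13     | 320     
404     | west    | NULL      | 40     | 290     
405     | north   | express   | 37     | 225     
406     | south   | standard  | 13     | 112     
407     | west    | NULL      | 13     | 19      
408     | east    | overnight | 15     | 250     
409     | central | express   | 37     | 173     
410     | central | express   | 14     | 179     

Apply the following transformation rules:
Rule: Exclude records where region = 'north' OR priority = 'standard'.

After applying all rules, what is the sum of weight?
132

Step 1: Find records where region = 'north' OR priority = 'standard'
Step 2: 4 records match, summing to 115
Step 3: Original sum: 247
Step 4: Remaining sum = 247 - 115 = 132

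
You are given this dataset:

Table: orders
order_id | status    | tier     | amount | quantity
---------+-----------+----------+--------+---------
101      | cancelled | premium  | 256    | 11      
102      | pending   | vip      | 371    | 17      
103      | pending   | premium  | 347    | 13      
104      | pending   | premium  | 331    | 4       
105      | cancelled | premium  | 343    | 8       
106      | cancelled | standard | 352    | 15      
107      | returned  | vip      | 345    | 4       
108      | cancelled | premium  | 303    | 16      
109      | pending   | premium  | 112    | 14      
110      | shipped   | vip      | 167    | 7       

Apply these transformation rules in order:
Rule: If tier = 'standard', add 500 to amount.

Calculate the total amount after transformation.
3427

Step 1: Count records where tier = 'standard': 1
Step 2: Total bonus added: 1 × 500 = 500
Step 3: Original sum of amount: 2927
Step 4: Final sum = 2927 + 500 = 3427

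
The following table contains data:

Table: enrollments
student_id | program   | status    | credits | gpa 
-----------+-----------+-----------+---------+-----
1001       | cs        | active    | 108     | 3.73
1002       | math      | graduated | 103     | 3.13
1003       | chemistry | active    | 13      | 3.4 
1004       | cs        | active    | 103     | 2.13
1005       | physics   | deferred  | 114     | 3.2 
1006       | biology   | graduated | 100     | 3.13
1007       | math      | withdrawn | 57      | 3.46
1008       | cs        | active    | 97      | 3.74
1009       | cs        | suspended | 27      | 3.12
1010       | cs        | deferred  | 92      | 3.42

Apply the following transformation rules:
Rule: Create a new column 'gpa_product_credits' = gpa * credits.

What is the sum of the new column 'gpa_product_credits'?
2625.5

Step 1: For each record, compute gpa * credits
Example calculations:
  3.73 * 108 = 402.84
  3.13 * 103 = 322.39
  3.4 * 13 = 44.2
  ...
Step 2: Sum all derived values
Step 3: Total = 2625.5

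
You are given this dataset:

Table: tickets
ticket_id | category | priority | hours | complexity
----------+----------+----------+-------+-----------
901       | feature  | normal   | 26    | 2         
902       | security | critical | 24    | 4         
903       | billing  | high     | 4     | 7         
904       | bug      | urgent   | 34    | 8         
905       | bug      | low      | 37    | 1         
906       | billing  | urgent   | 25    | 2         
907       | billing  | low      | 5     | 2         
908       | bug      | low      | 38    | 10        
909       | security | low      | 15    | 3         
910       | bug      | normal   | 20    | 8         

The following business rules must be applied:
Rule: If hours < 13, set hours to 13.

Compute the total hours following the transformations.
245

Step 1: 2 records have hours < 13
Step 2: These records originally summed to 9
Step 3: After setting to minimum: 2 × 13 = 26
Step 4: Unaffected records sum: 219
Step 5: Final sum = 26 + 219 = 245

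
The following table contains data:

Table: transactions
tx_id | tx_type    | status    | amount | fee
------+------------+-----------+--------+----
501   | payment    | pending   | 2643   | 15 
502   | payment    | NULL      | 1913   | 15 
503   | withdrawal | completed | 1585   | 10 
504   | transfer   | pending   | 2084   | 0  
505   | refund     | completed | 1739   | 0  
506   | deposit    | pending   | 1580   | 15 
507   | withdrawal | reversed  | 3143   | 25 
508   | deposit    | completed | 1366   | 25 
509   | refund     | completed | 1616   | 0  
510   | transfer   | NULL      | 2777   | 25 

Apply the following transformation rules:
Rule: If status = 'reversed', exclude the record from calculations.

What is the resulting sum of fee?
105

Step 1: Identify records where status = 'reversed'
Step 2: The excluded records sum to 25
Step 3: Original total fee = 130
Step 4: Remaining total = 130 - 25 = 105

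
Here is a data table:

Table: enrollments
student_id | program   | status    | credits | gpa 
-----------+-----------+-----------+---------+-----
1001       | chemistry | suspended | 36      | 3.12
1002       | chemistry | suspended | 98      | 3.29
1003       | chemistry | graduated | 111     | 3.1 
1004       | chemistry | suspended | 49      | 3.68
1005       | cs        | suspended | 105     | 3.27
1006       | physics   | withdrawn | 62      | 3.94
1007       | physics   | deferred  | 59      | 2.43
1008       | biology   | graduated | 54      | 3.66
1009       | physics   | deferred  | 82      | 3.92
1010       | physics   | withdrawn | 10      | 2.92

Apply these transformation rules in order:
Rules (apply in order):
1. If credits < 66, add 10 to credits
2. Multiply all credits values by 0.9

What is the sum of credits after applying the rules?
653.4

Step 1: Apply Rule 1 - Add 10 to records with credits < 66
  - 6 records affected: 270 + (6 × 10) = 330
  - Unaffected records: 396
  - Sum after Rule 1: 726
Step 2: Apply Rule 2 - Multiply all by 0.9
  - 726 × 0.9 = 653.4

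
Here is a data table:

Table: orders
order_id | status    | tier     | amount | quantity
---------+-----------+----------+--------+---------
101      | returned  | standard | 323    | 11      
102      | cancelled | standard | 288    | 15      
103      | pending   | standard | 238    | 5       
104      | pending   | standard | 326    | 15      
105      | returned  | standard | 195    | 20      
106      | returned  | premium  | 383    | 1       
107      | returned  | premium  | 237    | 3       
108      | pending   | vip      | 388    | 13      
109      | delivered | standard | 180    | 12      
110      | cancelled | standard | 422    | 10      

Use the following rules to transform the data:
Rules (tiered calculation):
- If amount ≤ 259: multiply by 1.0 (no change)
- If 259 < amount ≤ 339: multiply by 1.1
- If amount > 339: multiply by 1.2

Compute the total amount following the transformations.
3312.3

Step 1: Tier 1 (amount ≤ 259): 4 records, sum = 850 × 1.0 = 850.0
Step 2: Tier 2 (259 < amount ≤ 339): 3 records, sum = 937 × 1.1 = 1030.7
Step 3: Tier 3 (amount > 339): 3 records, sum = 1193 × 1.2 = 1431.6
Step 4: Final sum = 850.0 + 1030.7 + 1431.6 = 3312.3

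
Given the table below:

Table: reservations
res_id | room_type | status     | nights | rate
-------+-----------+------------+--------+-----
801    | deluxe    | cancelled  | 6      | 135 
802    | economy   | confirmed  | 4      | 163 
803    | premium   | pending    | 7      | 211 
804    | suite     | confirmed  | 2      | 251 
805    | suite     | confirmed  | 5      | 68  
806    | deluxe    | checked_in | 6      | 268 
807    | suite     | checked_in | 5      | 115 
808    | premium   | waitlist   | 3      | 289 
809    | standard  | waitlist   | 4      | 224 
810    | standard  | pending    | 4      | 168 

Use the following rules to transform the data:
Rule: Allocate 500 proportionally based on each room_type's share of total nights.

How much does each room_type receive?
deluxe: 130.43, economy: 43.48, premium: 108.7, standard: 86.96, suite: 130.43

Step 1: Calculate total nights = 46
Step 2: Calculate each room_type's proportion:
  deluxe: 12/46 = 26.09% → 130.43
  economy: 4/46 = 8.70% → 43.48
  premium: 10/46 = 21.74% → 108.7
  standard: 8/46 = 17.39% → 86.96
  suite: 12/46 = 26.09% → 130.43
Step 3: Verify: sum of allocations ≈ 500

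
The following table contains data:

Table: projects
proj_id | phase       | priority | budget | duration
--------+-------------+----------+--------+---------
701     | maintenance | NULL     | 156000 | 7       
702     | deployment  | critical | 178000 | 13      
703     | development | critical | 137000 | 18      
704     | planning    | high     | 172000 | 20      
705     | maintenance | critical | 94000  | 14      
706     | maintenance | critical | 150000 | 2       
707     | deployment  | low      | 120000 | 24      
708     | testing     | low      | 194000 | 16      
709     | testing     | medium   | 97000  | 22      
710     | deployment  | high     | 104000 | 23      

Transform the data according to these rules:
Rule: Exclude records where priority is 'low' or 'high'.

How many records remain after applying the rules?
6

Step 1: Count records to exclude
  - 2 (low) + 2 (high) = 4 records
Step 2: Total records: 10
Step 3: Remaining = 10 - 4 = 6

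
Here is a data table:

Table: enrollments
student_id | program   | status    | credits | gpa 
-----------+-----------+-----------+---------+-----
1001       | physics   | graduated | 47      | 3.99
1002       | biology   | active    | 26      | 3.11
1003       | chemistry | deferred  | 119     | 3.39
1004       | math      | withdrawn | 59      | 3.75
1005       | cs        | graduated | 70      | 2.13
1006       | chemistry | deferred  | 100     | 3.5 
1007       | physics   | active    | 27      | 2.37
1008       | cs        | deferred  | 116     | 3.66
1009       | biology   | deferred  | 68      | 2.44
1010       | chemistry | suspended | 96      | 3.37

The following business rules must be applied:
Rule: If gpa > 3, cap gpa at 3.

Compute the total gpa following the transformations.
27.94

Step 1: 7 records have gpa > 3
Step 2: These records originally summed to 24.77
Step 3: After capping: 7 × 3 = 21
Step 4: Unaffected records sum: 6.94
Step 5: Final sum = 21 + 6.94 = 27.94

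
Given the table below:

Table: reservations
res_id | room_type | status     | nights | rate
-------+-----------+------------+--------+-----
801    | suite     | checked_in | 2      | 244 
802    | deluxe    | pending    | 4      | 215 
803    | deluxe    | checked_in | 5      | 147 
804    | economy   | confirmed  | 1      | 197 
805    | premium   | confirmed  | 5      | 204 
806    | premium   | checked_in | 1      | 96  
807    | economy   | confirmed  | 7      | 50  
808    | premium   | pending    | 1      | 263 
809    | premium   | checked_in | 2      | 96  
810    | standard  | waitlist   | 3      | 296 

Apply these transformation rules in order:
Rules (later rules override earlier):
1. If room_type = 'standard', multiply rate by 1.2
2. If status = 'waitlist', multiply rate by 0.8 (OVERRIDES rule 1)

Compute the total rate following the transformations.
1748.8

Step 1: Rule 2 takes priority for records with status = 'waitlist'
  - 1 records: 296 × 0.8 = 236.8
Step 2: Rule 1 applies to remaining records with room_type = 'standard'
  - 0 records: 0 × 1.2 = 0.0
Step 3: Other records unchanged: 1512
Step 4: Final sum = 236.8 + 0.0 + 1512 = 1748.8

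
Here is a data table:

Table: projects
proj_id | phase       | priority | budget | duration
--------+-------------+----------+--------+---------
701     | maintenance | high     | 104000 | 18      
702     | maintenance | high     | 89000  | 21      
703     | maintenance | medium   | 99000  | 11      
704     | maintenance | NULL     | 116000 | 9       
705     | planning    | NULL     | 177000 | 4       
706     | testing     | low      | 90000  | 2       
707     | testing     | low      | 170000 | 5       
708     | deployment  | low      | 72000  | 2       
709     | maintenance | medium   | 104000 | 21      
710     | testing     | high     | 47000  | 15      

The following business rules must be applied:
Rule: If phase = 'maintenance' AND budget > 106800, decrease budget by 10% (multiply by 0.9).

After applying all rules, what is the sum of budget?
1056400.0

Step 1: Find records where phase = 'maintenance' AND budget > 106800
Step 2: 1 records match, summing to 116000
Step 3: After multiplier: 116000 × 0.9 = 104400.0
Step 4: Unaffected records sum: 952000
Step 5: Final sum = 104400.0 + 952000 = 1056400.0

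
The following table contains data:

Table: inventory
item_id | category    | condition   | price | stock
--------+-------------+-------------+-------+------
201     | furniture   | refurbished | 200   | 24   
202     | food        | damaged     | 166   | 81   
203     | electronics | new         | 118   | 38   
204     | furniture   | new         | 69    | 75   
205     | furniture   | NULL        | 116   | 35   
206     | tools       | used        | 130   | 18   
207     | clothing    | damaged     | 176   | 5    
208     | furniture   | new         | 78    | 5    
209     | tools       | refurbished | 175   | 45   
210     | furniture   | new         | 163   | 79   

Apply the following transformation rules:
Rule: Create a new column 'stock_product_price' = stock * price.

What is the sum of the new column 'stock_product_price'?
56327

Step 1: For each record, compute stock * price
Example calculations:
  24 * 200 = 4800
  81 * 166 = 13446
  38 * 118 = 4484
  ...
Step 2: Sum all derived values
Step 3: Total = 56327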